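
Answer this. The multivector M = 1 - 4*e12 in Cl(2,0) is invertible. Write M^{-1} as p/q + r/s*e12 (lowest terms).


M = 1 - 4*e12, where e12^2 = -1.
Since M commutes with its reverse ~M = a - b*e12, M * ~M = a^2 - b^2*e12^2 = a^2 + b^2.
So M^{-1} = ~M / (a^2 + b^2) = (a - b*e12)/(a^2 + b^2).
a^2 + b^2 = 1 + 16 = 17
Scalar part = 1/17 = 1/17
Bivector coeff = 4/17 = 4/17
M^{-1} = 1/17 + 4/17*e12


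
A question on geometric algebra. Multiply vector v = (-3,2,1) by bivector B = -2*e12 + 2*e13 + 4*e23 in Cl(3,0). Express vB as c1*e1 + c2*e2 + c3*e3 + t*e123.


vB has grade-1 (vector) and grade-3 (trivector) parts: vB = (v _| B) + (v ^ B).
Vector part <vB>_1:
  e1: -v2*b12 - v3*b13 = -(2)*(-2) - (1)*(2) = 2
  e2: v1*b12 - v3*b23 = (-3)*(-2) - (1)*(4) = 2
  e3: v1*b13 + v2*b23 = (-3)*(2) + (2)*(4) = 2
Trivector part <vB>_3:
  e123: v1*b23 - v2*b13 + v3*b12 = (-3)*(4) - (2)*(2) + (1)*(-2) = -18
vB = 2*e1 + 2*e2 + 2*e3 - 18*e123


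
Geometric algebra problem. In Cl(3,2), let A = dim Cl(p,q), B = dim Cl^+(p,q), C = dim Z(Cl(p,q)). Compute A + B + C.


n = 3 + 2 = 5
Total dim = 2^5 = 32
Even subalgebra dim = 2^4 = 16
n is odd, so center dim = 2
Sum = 32 + 16 + 2 = 50


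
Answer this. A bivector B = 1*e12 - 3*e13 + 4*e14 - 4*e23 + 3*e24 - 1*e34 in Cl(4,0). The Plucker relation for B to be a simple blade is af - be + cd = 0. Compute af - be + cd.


Plucker relation: af - be + cd
a*f = 1*(-1) = -1
b*e = (-3)*3 = -9
c*d = 4*(-4) = -16
af - be + cd = -1 - (-9) + (-16)
= -8


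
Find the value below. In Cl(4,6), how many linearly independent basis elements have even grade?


Even subalgebra dimension = 2^(n-1)
n = 4 + 6 = 10
2^(10 - 1) = 2^9 = 512
Verification: sum of C(10,k) for even k = 1 + 45 + 210 + 210 + 45 + 1 = 512
Result = 512


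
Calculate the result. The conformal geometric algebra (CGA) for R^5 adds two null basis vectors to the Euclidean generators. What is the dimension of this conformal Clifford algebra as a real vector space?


The conformal model of R^5 uses Cl(6,1): the 5 Euclidean generators plus two extra orthogonal generators e+ (e+^2 = +1) and e- (e-^2 = -1), from which the null vectors e0, einf are built.
Number of generators m = 5 + 2 = 7.
dim Cl(p,q) = 2^m = 2^7 = 128


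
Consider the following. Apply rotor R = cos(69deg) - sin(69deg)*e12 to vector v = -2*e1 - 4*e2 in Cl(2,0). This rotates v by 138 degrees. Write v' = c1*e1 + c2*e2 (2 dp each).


Rotor R = cos(69deg) - sin(69deg)*e12
Rotation angle theta = 2 * 69 = 138 degrees
v' = R*v*~R rotates v by theta.
cos(138deg) = -0.7431, sin(138deg) = 0.6691
v'_1 = -2*cos(138deg) - (-4)*sin(138deg)
= -2*(-0.7431) - (-4)*0.6691
= 4.16
v'_2 = -2*sin(138deg) + (-4)*cos(138deg)
= -2*0.6691 + (-4)*(-0.7431)
= 1.63
v' = 4.16*e1 + 1.63*e2


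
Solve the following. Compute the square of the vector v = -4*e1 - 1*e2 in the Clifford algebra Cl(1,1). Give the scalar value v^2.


v^2 = sum of c_i^2 * e_i^2
Positive signature terms (e_i^2 = +1): (-4)^2 = 16
Negative signature terms (e_j^2 = -1): (-1)^2 = 1
v^2 = 16 - 1 = 15


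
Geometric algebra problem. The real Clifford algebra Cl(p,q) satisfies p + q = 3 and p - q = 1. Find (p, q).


We need p + q = 3 and p - q = 1.
Adding: 2p = 3 + 1 = 4, so p = 2.
Then q = 3 - 2 = 1.
(p, q) = (2, 1)


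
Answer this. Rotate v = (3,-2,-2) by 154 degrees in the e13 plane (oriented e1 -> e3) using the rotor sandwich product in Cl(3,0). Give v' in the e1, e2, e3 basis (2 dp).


Rotor R = cos(77deg) - sin(77deg)*e13
Rotation angle theta = 2 * 77 = 154 degrees in the e13 plane (e1 -> e3).
The component perpendicular to the plane (e2) is invariant: v'_2 = v2 = -2.00
cos(154deg) = -0.8988, sin(154deg) = 0.4384
v'_1 = v1*cos(theta) - v3*sin(theta) = 3*(-0.8988) - (-2)*0.4384 = -1.82
v'_3 = v1*sin(theta) + v3*cos(theta) = 3*0.4384 + (-2)*(-0.8988) = 3.11
v' = -1.82*e1 - 2.00*e2 + 3.11*e3


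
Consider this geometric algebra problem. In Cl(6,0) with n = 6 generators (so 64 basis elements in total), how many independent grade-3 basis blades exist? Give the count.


Number of grade-k basis blades in Cl(p,q) with n = p + q is C(n, k).
n = 6 + 0 = 6
C(6, 3) = 6! / (3! * 3!)
= 720 / (6 * 6)
= 20


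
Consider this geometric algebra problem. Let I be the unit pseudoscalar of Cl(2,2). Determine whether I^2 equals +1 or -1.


The pseudoscalar I = e1...e_n (product of all n generators) of Cl(p,q) satisfies I^2 = (-1)^(q + n(n-1)/2).
p = 2, q = 2, n = p + q = 4
n(n-1)/2 = 4 * 3 / 2 = 6
Exponent = q + n(n-1)/2 = 2 + 6 = 8
I^2 = (-1)^8 = +1


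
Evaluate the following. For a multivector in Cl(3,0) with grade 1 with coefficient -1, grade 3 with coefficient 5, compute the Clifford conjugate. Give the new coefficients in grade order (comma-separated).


Clifford conjugate sign for grade k: (-1)^(k(k+1)/2)
Grade 1: (-1)^(1*2/2) = (-1)^1 = -1, coeff -1 -> 1
Grade 3: (-1)^(3*4/2) = (-1)^6 = 1, coeff 5 -> 5
Conjugated coefficients: 1, 5


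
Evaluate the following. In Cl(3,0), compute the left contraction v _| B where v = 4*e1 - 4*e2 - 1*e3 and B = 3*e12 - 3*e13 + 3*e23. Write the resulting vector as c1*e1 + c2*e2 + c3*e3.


Left contraction v _| B = <vB>_1 (grade-1 part of the geometric product vB).
Using e1_|e12 = e2, e2_|e12 = -e1, e1_|e13 = e3, e3_|e13 = -e1, e2_|e23 = e3, e3_|e23 = -e2:
e1 coeff: -v2*b12 - v3*b13 = -(-4)*(3) - (-1)*(-3) = 9
e2 coeff: v1*b12 - v3*b23 = (4)*(3) - (-1)*(3) = 15
e3 coeff: v1*b13 + v2*b23 = (4)*(-3) + (-4)*(3) = -24
v _| B = 9*e1 + 15*e2 - 24*e3


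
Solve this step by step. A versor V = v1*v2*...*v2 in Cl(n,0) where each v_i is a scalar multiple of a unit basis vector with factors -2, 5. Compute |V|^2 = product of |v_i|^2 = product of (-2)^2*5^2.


Each vector v_i has |v_i|^2 = s_i^2
Squared scales: (-2)^2 = 4, 5^2 = 25
|V|^2 = 4 * 25
= 100


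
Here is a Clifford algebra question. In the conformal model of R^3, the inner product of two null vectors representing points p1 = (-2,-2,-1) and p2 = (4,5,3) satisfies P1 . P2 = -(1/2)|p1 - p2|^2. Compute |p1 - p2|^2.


p1 - p2 = (-6, -7, -4)
|p1 - p2|^2 = (-6)^2 + (-7)^2 + (-4)^2
= 36 + 49 + 16
= 101


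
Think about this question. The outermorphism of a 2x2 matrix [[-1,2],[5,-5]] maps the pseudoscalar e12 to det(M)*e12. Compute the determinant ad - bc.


The outermorphism of a linear map f sends e1^e2 to f(e1)^f(e2).
f(e1) = -1*e1 + 5*e2
f(e2) = 2*e1 - 5*e2
f(e1) ^ f(e2) = (-1*e1 + 5*e2) ^ (2*e1 - 5*e2)
= (-1)*(-5)*e12 + 5*2*e21
= (5 - 10)*e12
= -5*e12
Coefficient = -5


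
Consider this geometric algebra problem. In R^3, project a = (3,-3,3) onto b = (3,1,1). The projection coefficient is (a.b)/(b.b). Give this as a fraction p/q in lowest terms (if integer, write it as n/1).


Projection coefficient = (a . b) / (b . b)
a . b = 3*3 + (-3)*1 + 3*1
= 9 + (-3) + 3 = 9
b . b = 3^2 + 1^2 + 1^2
= 9 + 1 + 1 = 11
Coefficient = 9/11
In lowest terms: 9/11


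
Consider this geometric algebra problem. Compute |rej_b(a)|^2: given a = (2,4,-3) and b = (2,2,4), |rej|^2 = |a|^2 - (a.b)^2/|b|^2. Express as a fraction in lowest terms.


|a|^2 = 2^2 + 4^2 + (-3)^2 = 29
|b|^2 = 2^2 + 2^2 + 4^2 = 24
a . b = 2*2 + 4*2 + (-3)*4 = 0
(a.b)^2 = 0^2 = 0
|rej|^2 = 29 - 0/24
= (696 - 0)/24
= 696/24
In lowest terms: 29/1


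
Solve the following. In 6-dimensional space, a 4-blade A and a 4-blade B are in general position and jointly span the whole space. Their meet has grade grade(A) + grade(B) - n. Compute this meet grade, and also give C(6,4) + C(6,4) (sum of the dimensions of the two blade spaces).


Meet grade = grade(A) + grade(B) - n
= 4 + 4 - 6 = 2
C(6,4) = 15
C(6,4) = 15
dim_A + dim_B = 15 + 15 = 30


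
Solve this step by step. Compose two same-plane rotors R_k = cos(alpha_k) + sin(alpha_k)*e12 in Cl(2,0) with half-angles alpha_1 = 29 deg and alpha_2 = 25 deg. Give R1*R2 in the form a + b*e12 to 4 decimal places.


Same-plane rotors commute and their half-angles add:
R1*R2 = cos(a1 + a2) + sin(a1 + a2)*e12.
a1 + a2 = 29 + 25 = 54 deg
cos(54 deg) = 0.5878
sin(54 deg) = 0.8090
R1*R2 = 0.5878 + 0.8090*e12


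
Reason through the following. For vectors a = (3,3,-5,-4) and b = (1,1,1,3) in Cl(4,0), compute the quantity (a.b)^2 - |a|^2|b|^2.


a . b = 3*1 + 3*1 + (-5)*1 + (-4)*3
= 3 + 3 + (-5) + (-12) = -11
|a|^2 = 3^2 + 3^2 + (-5)^2 + (-4)^2 = 59
|b|^2 = 1^2 + 1^2 + 1^2 + 3^2 = 12
(a.b)^2 = (-11)^2 = 121
|a|^2 * |b|^2 = 59 * 12 = 708
Result = 121 - 708 = -587


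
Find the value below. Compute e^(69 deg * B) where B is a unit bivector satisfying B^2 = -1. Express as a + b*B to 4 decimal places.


For a unit bivector B with B^2 = -1, the exponential series gives
e^(theta*B) = cos(theta) + sin(theta)*B (the GA analogue of Euler's formula).
theta = 69 degrees = 1.204277 rad
cos(69 deg) = 0.3584
sin(69 deg) = 0.9336
exp(theta*B) = 0.3584 + 0.9336*B


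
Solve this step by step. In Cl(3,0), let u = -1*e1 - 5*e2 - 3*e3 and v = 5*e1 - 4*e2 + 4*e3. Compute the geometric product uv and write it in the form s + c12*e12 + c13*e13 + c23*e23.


In Cl(3,0): e_i^2 = 1, e_ie_j = -e_je_i for i != j.
Scalar part = u . v = (-1)*5 + (-5)*(-4) + (-3)*4
= -5 + 20 + (-12) = 3
e12 coeff = (-1)*(-4) - (-5)*5 = 4 - (-25) = 29
e13 coeff = (-1)*4 - (-3)*5 = -4 - (-15) = 11
e23 coeff = (-5)*4 - (-3)*(-4) = -20 - 12 = -32
uv = 3 + 29*e12 + 11*e13 - 32*e23


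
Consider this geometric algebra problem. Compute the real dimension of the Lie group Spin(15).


Spin(n) double-covers SO(n); both have Lie algebra so(n) of dimension n(n-1)/2.
n = 15
n(n-1) = 15 * 14 = 210
dim Spin(15) = 210/2 = 105


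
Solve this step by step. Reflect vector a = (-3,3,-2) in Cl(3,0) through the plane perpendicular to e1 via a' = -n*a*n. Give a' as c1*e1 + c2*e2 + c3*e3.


Reflection formula: a' = -n*a*n, with n = e1 (unit vector, n^2 = 1).
For reflection through hyperplane perp to e1:
The component along e1 flips sign, others stay.
a = (-3, 3, -2)
a' = (3, 3, -2)
a' = 3*e1 + 3*e2 - 2*e3


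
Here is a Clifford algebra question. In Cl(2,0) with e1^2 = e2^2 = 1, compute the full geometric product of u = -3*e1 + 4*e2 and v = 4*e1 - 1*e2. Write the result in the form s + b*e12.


Expand: (-3*e1 + 4*e2)(4*e1 - 1*e2)
= (-3)*4*e1e1 + (-3)*(-1)*e1e2 + 4*4*e2e1 + 4*(-1)*e2e2
Using e1^2 = e2^2 = 1, e2e1 = -e1e2:
Scalar part s = (-3)*4 + 4*(-1) = -12 + (-4) = -16
Bivector part b = (-3)*(-1) - 4*4 = 3 - 16 = -13
uv = -16 - 13*e12


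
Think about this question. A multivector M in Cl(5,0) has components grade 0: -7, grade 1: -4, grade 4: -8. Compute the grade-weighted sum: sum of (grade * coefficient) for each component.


Grade-weighted sum = sum of grade_k * coefficient_k
0*(-7) = 0
1*(-4) = -4
4*(-8) = -32
Total = 0 + (-4) + (-32) = -36


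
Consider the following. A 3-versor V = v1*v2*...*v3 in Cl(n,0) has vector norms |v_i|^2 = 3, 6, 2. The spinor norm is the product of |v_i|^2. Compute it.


Spinor norm N(V) = |v1|^2 * |v2|^2 * ... * |v3|^2
= 3 * 6 * 2
Running product: 3, 18, 36
N(V) = 36


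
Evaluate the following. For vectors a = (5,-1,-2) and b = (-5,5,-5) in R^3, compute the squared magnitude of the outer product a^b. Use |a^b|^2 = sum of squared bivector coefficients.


a wedge b = (a1*b2 - a2*b1)*e12 + (a1*b3 - a3*b1)*e13 + (a2*b3 - a3*b2)*e23
e12 coeff: 5*5 - (-1)*(-5) = 25 - 5 = 20
e13 coeff: 5*(-5) - (-2)*(-5) = -25 - 10 = -35
e23 coeff: (-1)*(-5) - (-2)*5 = 5 - (-10) = 15
|a wedge b|^2 = 20^2 + (-35)^2 + 15^2
= 400 + 1225 + 225
= 1850


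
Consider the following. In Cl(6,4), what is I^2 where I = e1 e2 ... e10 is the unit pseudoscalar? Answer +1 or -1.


The pseudoscalar I = e1...e_n (product of all n generators) of Cl(p,q) satisfies I^2 = (-1)^(q + n(n-1)/2).
p = 6, q = 4, n = p + q = 10
n(n-1)/2 = 10 * 9 / 2 = 45
Exponent = q + n(n-1)/2 = 4 + 45 = 49
I^2 = (-1)^49 = -1


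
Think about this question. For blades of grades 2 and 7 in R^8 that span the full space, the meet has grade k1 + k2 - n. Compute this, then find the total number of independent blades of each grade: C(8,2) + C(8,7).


Meet grade = grade(A) + grade(B) - n
= 2 + 7 - 8 = 1
C(8,2) = 28
C(8,7) = 8
dim_A + dim_B = 28 + 8 = 36


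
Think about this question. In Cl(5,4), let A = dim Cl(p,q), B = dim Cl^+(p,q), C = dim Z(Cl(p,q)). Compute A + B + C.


n = 5 + 4 = 9
Total dim = 2^9 = 512
Even subalgebra dim = 2^8 = 256
n is odd, so center dim = 2
Sum = 512 + 256 + 2 = 770


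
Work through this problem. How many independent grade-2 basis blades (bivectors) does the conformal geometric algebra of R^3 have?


The conformal model of R^3 uses Cl(4,1) with m = 3 + 2 = 5 generators.
Number of grade-2 blades = C(m, 2) = C(5, 2)
= 5*4/2 = 10


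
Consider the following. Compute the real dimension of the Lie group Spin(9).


Spin(n) double-covers SO(n); both have Lie algebra so(n) of dimension n(n-1)/2.
n = 9
n(n-1) = 9 * 8 = 72
dim Spin(9) = 72/2 = 36


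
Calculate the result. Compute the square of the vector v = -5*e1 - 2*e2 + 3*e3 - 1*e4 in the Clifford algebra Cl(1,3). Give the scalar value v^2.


v^2 = sum of c_i^2 * e_i^2
Positive signature terms (e_i^2 = +1): (-5)^2 = 25
Negative signature terms (e_j^2 = -1): (-2)^2 + 3^2 + (-1)^2 = 14
v^2 = 25 - 14 = 11


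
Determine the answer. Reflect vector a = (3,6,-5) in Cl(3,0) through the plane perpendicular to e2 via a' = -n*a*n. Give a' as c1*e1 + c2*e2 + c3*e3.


Reflection formula: a' = -n*a*n, with n = e2 (unit vector, n^2 = 1).
For reflection through hyperplane perp to e2:
The component along e2 flips sign, others stay.
a = (3, 6, -5)
a' = (3, -6, -5)
a' = 3*e1 - 6*e2 - 5*e3


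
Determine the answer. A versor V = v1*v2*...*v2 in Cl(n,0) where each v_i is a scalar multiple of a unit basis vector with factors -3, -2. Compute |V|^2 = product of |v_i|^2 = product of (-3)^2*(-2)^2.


Each vector v_i has |v_i|^2 = s_i^2
Squared scales: (-3)^2 = 9, (-2)^2 = 4
|V|^2 = 9 * 4
= 36


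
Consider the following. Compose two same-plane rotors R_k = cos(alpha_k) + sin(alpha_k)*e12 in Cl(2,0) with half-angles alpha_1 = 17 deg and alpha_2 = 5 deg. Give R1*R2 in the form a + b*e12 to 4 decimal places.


Same-plane rotors commute and their half-angles add:
R1*R2 = cos(a1 + a2) + sin(a1 + a2)*e12.
a1 + a2 = 17 + 5 = 22 deg
cos(22 deg) = 0.9272
sin(22 deg) = 0.3746
R1*R2 = 0.9272 + 0.3746*e12


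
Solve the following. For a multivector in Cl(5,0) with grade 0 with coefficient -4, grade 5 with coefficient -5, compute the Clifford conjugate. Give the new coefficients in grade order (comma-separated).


Clifford conjugate sign for grade k: (-1)^(k(k+1)/2)
Grade 0: (-1)^(0*1/2) = (-1)^0 = 1, coeff -4 -> -4
Grade 5: (-1)^(5*6/2) = (-1)^15 = -1, coeff -5 -> 5
Conjugated coefficients: -4, 5


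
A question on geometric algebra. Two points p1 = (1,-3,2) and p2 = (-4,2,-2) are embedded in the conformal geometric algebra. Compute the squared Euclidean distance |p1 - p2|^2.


p1 - p2 = (5, -5, 4)
|p1 - p2|^2 = 5^2 + (-5)^2 + 4^2
= 25 + 25 + 16
= 66


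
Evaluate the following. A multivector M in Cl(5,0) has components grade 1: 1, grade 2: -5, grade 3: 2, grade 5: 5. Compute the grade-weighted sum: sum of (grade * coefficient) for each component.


Grade-weighted sum = sum of grade_k * coefficient_k
1*1 = 1
2*(-5) = -10
3*2 = 6
5*5 = 25
Total = 1 + (-10) + 6 + 25 = 22


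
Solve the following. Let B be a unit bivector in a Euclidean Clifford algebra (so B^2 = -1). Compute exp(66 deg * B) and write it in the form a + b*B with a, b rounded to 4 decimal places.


For a unit bivector B with B^2 = -1, the exponential series gives
e^(theta*B) = cos(theta) + sin(theta)*B (the GA analogue of Euler's formula).
theta = 66 degrees = 1.151917 rad
cos(66 deg) = 0.4067
sin(66 deg) = 0.9135
exp(theta*B) = 0.4067 + 0.9135*B


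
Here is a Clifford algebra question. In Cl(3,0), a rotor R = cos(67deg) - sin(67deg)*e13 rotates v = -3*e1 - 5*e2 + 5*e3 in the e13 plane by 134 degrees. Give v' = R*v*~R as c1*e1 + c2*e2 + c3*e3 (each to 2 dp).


Rotor R = cos(67deg) - sin(67deg)*e13
Rotation angle theta = 2 * 67 = 134 degrees in the e13 plane (e1 -> e3).
The component perpendicular to the plane (e2) is invariant: v'_2 = v2 = -5.00
cos(134deg) = -0.6947, sin(134deg) = 0.7193
v'_1 = v1*cos(theta) - v3*sin(theta) = -3*(-0.6947) - 5*0.7193 = -1.51
v'_3 = v1*sin(theta) + v3*cos(theta) = -3*0.7193 + 5*(-0.6947) = -5.63
v' = -1.51*e1 - 5.00*e2 - 5.63*e3


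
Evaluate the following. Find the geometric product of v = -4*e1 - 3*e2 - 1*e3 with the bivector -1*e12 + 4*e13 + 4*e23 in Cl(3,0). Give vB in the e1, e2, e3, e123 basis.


vB has grade-1 (vector) and grade-3 (trivector) parts: vB = (v _| B) + (v ^ B).
Vector part <vB>_1:
  e1: -v2*b12 - v3*b13 = -(-3)*(-1) - (-1)*(4) = 1
  e2: v1*b12 - v3*b23 = (-4)*(-1) - (-1)*(4) = 8
  e3: v1*b13 + v2*b23 = (-4)*(4) + (-3)*(4) = -28
Trivector part <vB>_3:
  e123: v1*b23 - v2*b13 + v3*b12 = (-4)*(4) - (-3)*(4) + (-1)*(-1) = -3
vB = 1*e1 + 8*e2 - 28*e3 - 3*e123


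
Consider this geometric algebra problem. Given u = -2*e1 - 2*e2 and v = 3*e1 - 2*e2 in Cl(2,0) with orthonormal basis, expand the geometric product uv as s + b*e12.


Expand: (-2*e1 - 2*e2)(3*e1 - 2*e2)
= (-2)*3*e1e1 + (-2)*(-2)*e1e2 + (-2)*3*e2e1 + (-2)*(-2)*e2e2
Using e1^2 = e2^2 = 1, e2e1 = -e1e2:
Scalar part s = (-2)*3 + (-2)*(-2) = -6 + 4 = -2
Bivector part b = (-2)*(-2) - (-2)*3 = 4 - (-6) = 10
uv = -2 + 10*e12


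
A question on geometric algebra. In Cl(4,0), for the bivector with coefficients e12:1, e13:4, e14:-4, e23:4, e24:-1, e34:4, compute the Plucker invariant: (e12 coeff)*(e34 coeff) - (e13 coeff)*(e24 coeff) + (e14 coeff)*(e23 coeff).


Plucker relation: af - be + cd
a*f = 1*4 = 4
b*e = 4*(-1) = -4
c*d = (-4)*4 = -16
af - be + cd = 4 - (-4) + (-16)
= -8


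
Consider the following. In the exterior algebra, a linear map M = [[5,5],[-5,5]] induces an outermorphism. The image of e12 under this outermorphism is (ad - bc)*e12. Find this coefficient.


The outermorphism of a linear map f sends e1^e2 to f(e1)^f(e2).
f(e1) = 5*e1 - 5*e2
f(e2) = 5*e1 + 5*e2
f(e1) ^ f(e2) = (5*e1 - 5*e2) ^ (5*e1 + 5*e2)
= 5*5*e12 + (-5)*5*e21
= (25 - (-25))*e12
= 50*e12
Coefficient = 50


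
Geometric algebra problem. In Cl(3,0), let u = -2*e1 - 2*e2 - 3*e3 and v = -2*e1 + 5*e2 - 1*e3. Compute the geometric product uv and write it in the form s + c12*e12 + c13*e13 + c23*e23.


In Cl(3,0): e_i^2 = 1, e_ie_j = -e_je_i for i != j.
Scalar part = u . v = (-2)*(-2) + (-2)*5 + (-3)*(-1)
= 4 + (-10) + 3 = -3
e12 coeff = (-2)*5 - (-2)*(-2) = -10 - 4 = -14
e13 coeff = (-2)*(-1) - (-3)*(-2) = 2 - 6 = -4
e23 coeff = (-2)*(-1) - (-3)*5 = 2 - (-15) = 17
uv = -3 - 14*e12 - 4*e13 + 17*e23


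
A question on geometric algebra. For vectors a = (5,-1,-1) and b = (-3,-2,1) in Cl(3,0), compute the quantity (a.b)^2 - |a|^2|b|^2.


a . b = 5*(-3) + (-1)*(-2) + (-1)*1
= -15 + 2 + (-1) = -14
|a|^2 = 5^2 + (-1)^2 + (-1)^2 = 27
|b|^2 = (-3)^2 + (-2)^2 + 1^2 = 14
(a.b)^2 = (-14)^2 = 196
|a|^2 * |b|^2 = 27 * 14 = 378
Result = 196 - 378 = -182


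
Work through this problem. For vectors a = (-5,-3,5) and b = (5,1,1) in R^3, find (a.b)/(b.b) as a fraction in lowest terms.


Projection coefficient = (a . b) / (b . b)
a . b = (-5)*5 + (-3)*1 + 5*1
= -25 + (-3) + 5 = -23
b . b = 5^2 + 1^2 + 1^2
= 25 + 1 + 1 = 27
Coefficient = -23/27
In lowest terms: -23/27


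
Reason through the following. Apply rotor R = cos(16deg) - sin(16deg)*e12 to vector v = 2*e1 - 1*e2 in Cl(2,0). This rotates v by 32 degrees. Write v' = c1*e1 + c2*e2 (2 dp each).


Rotor R = cos(16deg) - sin(16deg)*e12
Rotation angle theta = 2 * 16 = 32 degrees
v' = R*v*~R rotates v by theta.
cos(32deg) = 0.8480, sin(32deg) = 0.5299
v'_1 = 2*cos(32deg) - (-1)*sin(32deg)
= 2*0.8480 - (-1)*0.5299
= 2.23
v'_2 = 2*sin(32deg) + (-1)*cos(32deg)
= 2*0.5299 + (-1)*0.8480
= 0.21
v' = 2.23*e1 + 0.21*e2


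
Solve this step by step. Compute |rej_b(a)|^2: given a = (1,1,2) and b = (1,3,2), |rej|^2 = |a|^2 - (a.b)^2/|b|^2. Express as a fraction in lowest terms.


|a|^2 = 1^2 + 1^2 + 2^2 = 6
|b|^2 = 1^2 + 3^2 + 2^2 = 14
a . b = 1*1 + 1*3 + 2*2 = 8
(a.b)^2 = 8^2 = 64
|rej|^2 = 6 - 64/14
= (84 - 64)/14
= 20/14
In lowest terms: 10/7


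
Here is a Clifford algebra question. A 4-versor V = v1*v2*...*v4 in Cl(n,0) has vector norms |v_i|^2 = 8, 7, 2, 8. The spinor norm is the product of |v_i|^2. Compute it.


Spinor norm N(V) = |v1|^2 * |v2|^2 * ... * |v4|^2
= 8 * 7 * 2 * 8
Running product: 8, 56, 112, 896
N(V) = 896


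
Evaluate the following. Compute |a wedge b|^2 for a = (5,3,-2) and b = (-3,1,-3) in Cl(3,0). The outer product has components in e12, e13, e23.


a wedge b = (a1*b2 - a2*b1)*e12 + (a1*b3 - a3*b1)*e13 + (a2*b3 - a3*b2)*e23
e12 coeff: 5*1 - 3*(-3) = 5 - (-9) = 14
e13 coeff: 5*(-3) - (-2)*(-3) = -15 - 6 = -21
e23 coeff: 3*(-3) - (-2)*1 = -9 - (-2) = -7
|a wedge b|^2 = 14^2 + (-21)^2 + (-7)^2
= 196 + 441 + 49
= 686


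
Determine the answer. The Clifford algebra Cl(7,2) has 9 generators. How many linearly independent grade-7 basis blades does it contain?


Number of grade-k basis blades in Cl(p,q) with n = p + q is C(n, k).
n = 7 + 2 = 9
C(9, 7) = 9! / (7! * 2!)
= 362880 / (5040 * 2)
= 36


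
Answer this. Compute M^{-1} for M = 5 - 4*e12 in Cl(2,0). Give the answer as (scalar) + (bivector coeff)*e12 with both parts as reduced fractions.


M = 5 - 4*e12, where e12^2 = -1.
Since M commutes with its reverse ~M = a - b*e12, M * ~M = a^2 - b^2*e12^2 = a^2 + b^2.
So M^{-1} = ~M / (a^2 + b^2) = (a - b*e12)/(a^2 + b^2).
a^2 + b^2 = 25 + 16 = 41
Scalar part = 5/41 = 5/41
Bivector coeff = 4/41 = 4/41
M^{-1} = 5/41 + 4/41*e12


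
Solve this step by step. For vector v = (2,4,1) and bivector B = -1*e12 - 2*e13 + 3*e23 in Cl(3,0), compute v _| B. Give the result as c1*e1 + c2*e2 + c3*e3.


Left contraction v _| B = <vB>_1 (grade-1 part of the geometric product vB).
Using e1_|e12 = e2, e2_|e12 = -e1, e1_|e13 = e3, e3_|e13 = -e1, e2_|e23 = e3, e3_|e23 = -e2:
e1 coeff: -v2*b12 - v3*b13 = -(4)*(-1) - (1)*(-2) = 6
e2 coeff: v1*b12 - v3*b23 = (2)*(-1) - (1)*(3) = -5
e3 coeff: v1*b13 + v2*b23 = (2)*(-2) + (4)*(3) = 8
v _| B = 6*e1 - 5*e2 + 8*e3


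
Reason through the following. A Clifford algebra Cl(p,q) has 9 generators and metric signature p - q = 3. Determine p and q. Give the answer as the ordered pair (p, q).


We need p + q = 9 and p - q = 3.
Adding: 2p = 9 + 3 = 12, so p = 6.
Then q = 9 - 6 = 3.
(p, q) = (6, 3)


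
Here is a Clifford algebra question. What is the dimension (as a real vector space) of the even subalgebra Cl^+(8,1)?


Even subalgebra dimension = 2^(n-1)
n = 8 + 1 = 9
2^(9 - 1) = 2^8 = 256
Verification: sum of C(9,k) for even k = 1 + 36 + 126 + 84 + 9 = 256
Result = 256


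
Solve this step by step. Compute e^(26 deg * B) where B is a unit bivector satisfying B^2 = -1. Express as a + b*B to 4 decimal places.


For a unit bivector B with B^2 = -1, the exponential series gives
e^(theta*B) = cos(theta) + sin(theta)*B (the GA analogue of Euler's formula).
theta = 26 degrees = 0.453786 rad
cos(26 deg) = 0.8988
sin(26 deg) = 0.4384
exp(theta*B) = 0.8988 + 0.4384*B


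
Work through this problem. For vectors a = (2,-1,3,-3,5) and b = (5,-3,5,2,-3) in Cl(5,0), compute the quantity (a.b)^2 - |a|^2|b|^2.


a . b = 2*5 + (-1)*(-3) + 3*5 + (-3)*2 + 5*(-3)
= 10 + 3 + 15 + (-6) + (-15) = 7
|a|^2 = 2^2 + (-1)^2 + 3^2 + (-3)^2 + 5^2 = 48
|b|^2 = 5^2 + (-3)^2 + 5^2 + 2^2 + (-3)^2 = 72
(a.b)^2 = 7^2 = 49
|a|^2 * |b|^2 = 48 * 72 = 3456
Result = 49 - 3456 = -3407


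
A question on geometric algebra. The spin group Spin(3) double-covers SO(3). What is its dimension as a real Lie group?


Spin(n) double-covers SO(n); both have Lie algebra so(n) of dimension n(n-1)/2.
n = 3
n(n-1) = 3 * 2 = 6
dim Spin(3) = 6/2 = 3


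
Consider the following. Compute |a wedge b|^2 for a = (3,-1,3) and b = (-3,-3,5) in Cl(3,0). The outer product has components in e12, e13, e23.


a wedge b = (a1*b2 - a2*b1)*e12 + (a1*b3 - a3*b1)*e13 + (a2*b3 - a3*b2)*e23
e12 coeff: 3*(-3) - (-1)*(-3) = -9 - 3 = -12
e13 coeff: 3*5 - 3*(-3) = 15 - (-9) = 24
e23 coeff: (-1)*5 - 3*(-3) = -5 - (-9) = 4
|a wedge b|^2 = (-12)^2 + 24^2 + 4^2
= 144 + 576 + 16
= 736


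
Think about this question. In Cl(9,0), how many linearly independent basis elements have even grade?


Even subalgebra dimension = 2^(n-1)
n = 9 + 0 = 9
2^(9 - 1) = 2^8 = 256
Verification: sum of C(9,k) for even k = 1 + 36 + 126 + 84 + 9 = 256
Result = 256


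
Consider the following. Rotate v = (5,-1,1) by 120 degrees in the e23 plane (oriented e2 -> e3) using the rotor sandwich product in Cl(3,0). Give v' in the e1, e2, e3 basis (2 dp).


Rotor R = cos(60deg) - sin(60deg)*e23
Rotation angle theta = 2 * 60 = 120 degrees in the e23 plane (e2 -> e3).
The component perpendicular to the plane (e1) is invariant: v'_1 = v1 = 5.00
cos(120deg) = -0.5000, sin(120deg) = 0.8660
v'_2 = v2*cos(theta) - v3*sin(theta) = -1*(-0.5000) - 1*0.8660 = -0.37
v'_3 = v2*sin(theta) + v3*cos(theta) = -1*0.8660 + 1*(-0.5000) = -1.37
v' = 5.00*e1 - 0.37*e2 - 1.37*e3


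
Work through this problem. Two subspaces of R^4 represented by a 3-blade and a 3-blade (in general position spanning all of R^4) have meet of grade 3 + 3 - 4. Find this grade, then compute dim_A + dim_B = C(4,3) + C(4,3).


Meet grade = grade(A) + grade(B) - n
= 3 + 3 - 4 = 2
C(4,3) = 4
C(4,3) = 4
dim_A + dim_B = 4 + 4 = 8


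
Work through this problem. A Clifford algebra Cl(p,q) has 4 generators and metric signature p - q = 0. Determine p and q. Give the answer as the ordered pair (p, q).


We need p + q = 4 and p - q = 0.
Adding: 2p = 4 + 0 = 4, so p = 2.
Then q = 4 - 2 = 2.
(p, q) = (2, 2)


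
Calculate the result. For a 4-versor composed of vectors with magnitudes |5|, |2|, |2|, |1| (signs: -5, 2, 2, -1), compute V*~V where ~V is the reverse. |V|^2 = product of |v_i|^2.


Each vector v_i has |v_i|^2 = s_i^2
Squared scales: (-5)^2 = 25, 2^2 = 4, 2^2 = 4, (-1)^2 = 1
|V|^2 = 25 * 4 * 4 * 1
= 400


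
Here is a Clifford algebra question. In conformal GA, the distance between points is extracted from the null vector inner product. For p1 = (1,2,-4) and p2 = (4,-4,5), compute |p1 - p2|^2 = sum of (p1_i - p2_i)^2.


p1 - p2 = (-3, 6, -9)
|p1 - p2|^2 = (-3)^2 + 6^2 + (-9)^2
= 9 + 36 + 81
= 126


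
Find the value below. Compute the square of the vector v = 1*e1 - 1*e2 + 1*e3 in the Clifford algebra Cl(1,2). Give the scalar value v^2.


v^2 = sum of c_i^2 * e_i^2
Positive signature terms (e_i^2 = +1): 1^2 = 1
Negative signature terms (e_j^2 = -1): (-1)^2 + 1^2 = 2
v^2 = 1 - 2 = -1


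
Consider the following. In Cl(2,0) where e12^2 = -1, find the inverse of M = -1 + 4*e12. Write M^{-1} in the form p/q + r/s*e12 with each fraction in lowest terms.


M = -1 + 4*e12, where e12^2 = -1.
Since M commutes with its reverse ~M = a - b*e12, M * ~M = a^2 - b^2*e12^2 = a^2 + b^2.
So M^{-1} = ~M / (a^2 + b^2) = (a - b*e12)/(a^2 + b^2).
a^2 + b^2 = 1 + 16 = 17
Scalar part = -1/17 = -1/17
Bivector coeff = -4/17 = -4/17
M^{-1} = -1/17 - 4/17*e12


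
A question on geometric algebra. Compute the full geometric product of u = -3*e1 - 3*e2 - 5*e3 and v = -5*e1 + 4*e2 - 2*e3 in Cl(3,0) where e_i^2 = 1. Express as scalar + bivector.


In Cl(3,0): e_i^2 = 1, e_ie_j = -e_je_i for i != j.
Scalar part = u . v = (-3)*(-5) + (-3)*4 + (-5)*(-2)
= 15 + (-12) + 10 = 13
e12 coeff = (-3)*4 - (-3)*(-5) = -12 - 15 = -27
e13 coeff = (-3)*(-2) - (-5)*(-5) = 6 - 25 = -19
e23 coeff = (-3)*(-2) - (-5)*4 = 6 - (-20) = 26
uv = 13 - 27*e12 - 19*e13 + 26*e23


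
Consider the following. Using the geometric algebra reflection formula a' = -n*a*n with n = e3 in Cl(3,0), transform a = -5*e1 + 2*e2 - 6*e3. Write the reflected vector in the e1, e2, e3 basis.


Reflection formula: a' = -n*a*n, with n = e3 (unit vector, n^2 = 1).
For reflection through hyperplane perp to e3:
The component along e3 flips sign, others stay.
a = (-5, 2, -6)
a' = (-5, 2, 6)
a' = -5*e1 + 2*e2 + 6*e3


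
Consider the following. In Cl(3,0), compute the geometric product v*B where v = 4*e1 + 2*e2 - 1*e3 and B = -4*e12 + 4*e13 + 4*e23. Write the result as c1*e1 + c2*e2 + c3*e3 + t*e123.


vB has grade-1 (vector) and grade-3 (trivector) parts: vB = (v _| B) + (v ^ B).
Vector part <vB>_1:
  e1: -v2*b12 - v3*b13 = -(2)*(-4) - (-1)*(4) = 12
  e2: v1*b12 - v3*b23 = (4)*(-4) - (-1)*(4) = -12
  e3: v1*b13 + v2*b23 = (4)*(4) + (2)*(4) = 24
Trivector part <vB>_3:
  e123: v1*b23 - v2*b13 + v3*b12 = (4)*(4) - (2)*(4) + (-1)*(-4) = 12
vB = 12*e1 - 12*e2 + 24*e3 + 12*e123


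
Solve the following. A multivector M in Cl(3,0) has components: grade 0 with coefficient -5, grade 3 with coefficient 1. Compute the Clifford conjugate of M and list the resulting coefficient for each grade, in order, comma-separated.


Clifford conjugate sign for grade k: (-1)^(k(k+1)/2)
Grade 0: (-1)^(0*1/2) = (-1)^0 = 1, coeff -5 -> -5
Grade 3: (-1)^(3*4/2) = (-1)^6 = 1, coeff 1 -> 1
Conjugated coefficients: -5, 1


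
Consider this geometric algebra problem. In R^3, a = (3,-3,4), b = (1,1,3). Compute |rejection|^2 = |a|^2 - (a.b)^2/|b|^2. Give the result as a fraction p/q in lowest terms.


|a|^2 = 3^2 + (-3)^2 + 4^2 = 34
|b|^2 = 1^2 + 1^2 + 3^2 = 11
a . b = 3*1 + (-3)*1 + 4*3 = 12
(a.b)^2 = 12^2 = 144
|rej|^2 = 34 - 144/11
= (374 - 144)/11
= 230/11
In lowest terms: 230/11


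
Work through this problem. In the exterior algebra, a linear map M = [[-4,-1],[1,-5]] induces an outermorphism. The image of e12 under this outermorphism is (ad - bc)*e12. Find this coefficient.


The outermorphism of a linear map f sends e1^e2 to f(e1)^f(e2).
f(e1) = -4*e1 + 1*e2
f(e2) = -1*e1 - 5*e2
f(e1) ^ f(e2) = (-4*e1 + 1*e2) ^ (-1*e1 - 5*e2)
= (-4)*(-5)*e12 + 1*(-1)*e21
= (20 - (-1))*e12
= 21*e12
Coefficient = 21


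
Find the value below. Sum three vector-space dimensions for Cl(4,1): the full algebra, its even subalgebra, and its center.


n = 4 + 1 = 5
Total dim = 2^5 = 32
Even subalgebra dim = 2^4 = 16
n is odd, so center dim = 2
Sum = 32 + 16 + 2 = 50


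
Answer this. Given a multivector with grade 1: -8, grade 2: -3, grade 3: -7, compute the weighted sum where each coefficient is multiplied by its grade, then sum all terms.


Grade-weighted sum = sum of grade_k * coefficient_k
1*(-8) = -8
2*(-3) = -6
3*(-7) = -21
Total = -8 + (-6) + (-21) = -35


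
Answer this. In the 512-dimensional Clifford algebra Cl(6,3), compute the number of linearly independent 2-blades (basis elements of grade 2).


Number of grade-k basis blades in Cl(p,q) with n = p + q is C(n, k).
n = 6 + 3 = 9
C(9, 2) = 9! / (2! * 7!)
= 362880 / (2 * 5040)
= 36


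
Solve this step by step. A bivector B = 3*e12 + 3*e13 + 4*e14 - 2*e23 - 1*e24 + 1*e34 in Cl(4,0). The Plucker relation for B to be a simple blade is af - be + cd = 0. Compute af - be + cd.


Plucker relation: af - be + cd
a*f = 3*1 = 3
b*e = 3*(-1) = -3
c*d = 4*(-2) = -8
af - be + cd = 3 - (-3) + (-8)
= -2


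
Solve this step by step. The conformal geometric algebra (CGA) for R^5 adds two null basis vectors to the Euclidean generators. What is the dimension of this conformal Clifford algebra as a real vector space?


The conformal model of R^5 uses Cl(6,1): the 5 Euclidean generators plus two extra orthogonal generators e+ (e+^2 = +1) and e- (e-^2 = -1), from which the null vectors e0, einf are built.
Number of generators m = 5 + 2 = 7.
dim Cl(p,q) = 2^m = 2^7 = 128


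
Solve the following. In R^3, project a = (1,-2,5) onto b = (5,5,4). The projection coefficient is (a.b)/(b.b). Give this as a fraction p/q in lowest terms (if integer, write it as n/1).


Projection coefficient = (a . b) / (b . b)
a . b = 1*5 + (-2)*5 + 5*4
= 5 + (-10) + 20 = 15
b . b = 5^2 + 5^2 + 4^2
= 25 + 25 + 16 = 66
Coefficient = 15/66
In lowest terms: 5/22


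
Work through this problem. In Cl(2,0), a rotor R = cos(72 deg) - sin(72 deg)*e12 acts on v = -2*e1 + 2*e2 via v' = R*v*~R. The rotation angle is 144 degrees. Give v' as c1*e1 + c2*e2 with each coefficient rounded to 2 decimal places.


Rotor R = cos(72deg) - sin(72deg)*e12
Rotation angle theta = 2 * 72 = 144 degrees
v' = R*v*~R rotates v by theta.
cos(144deg) = -0.8090, sin(144deg) = 0.5878
v'_1 = -2*cos(144deg) - 2*sin(144deg)
= -2*(-0.8090) - 2*0.5878
= 0.44
v'_2 = -2*sin(144deg) + 2*cos(144deg)
= -2*0.5878 + 2*(-0.8090)
= -2.79
v' = 0.44*e1 - 2.79*e2


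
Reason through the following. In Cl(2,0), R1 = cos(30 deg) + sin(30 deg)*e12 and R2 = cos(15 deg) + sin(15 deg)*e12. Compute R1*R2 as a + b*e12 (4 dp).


Same-plane rotors commute and their half-angles add:
R1*R2 = cos(a1 + a2) + sin(a1 + a2)*e12.
a1 + a2 = 30 + 15 = 45 deg
cos(45 deg) = 0.7071
sin(45 deg) = 0.7071
R1*R2 = 0.7071 + 0.7071*e12


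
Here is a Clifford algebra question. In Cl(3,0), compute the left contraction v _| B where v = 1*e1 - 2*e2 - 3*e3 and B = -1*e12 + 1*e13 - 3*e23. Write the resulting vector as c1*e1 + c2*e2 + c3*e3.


Left contraction v _| B = <vB>_1 (grade-1 part of the geometric product vB).
Using e1_|e12 = e2, e2_|e12 = -e1, e1_|e13 = e3, e3_|e13 = -e1, e2_|e23 = e3, e3_|e23 = -e2:
e1 coeff: -v2*b12 - v3*b13 = -(-2)*(-1) - (-3)*(1) = 1
e2 coeff: v1*b12 - v3*b23 = (1)*(-1) - (-3)*(-3) = -10
e3 coeff: v1*b13 + v2*b23 = (1)*(1) + (-2)*(-3) = 7
v _| B = 1*e1 - 10*e2 + 7*e3


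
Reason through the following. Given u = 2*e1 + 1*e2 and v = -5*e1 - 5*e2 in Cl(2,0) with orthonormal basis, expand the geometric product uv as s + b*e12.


Expand: (2*e1 + 1*e2)(-5*e1 - 5*e2)
= 2*(-5)*e1e1 + 2*(-5)*e1e2 + 1*(-5)*e2e1 + 1*(-5)*e2e2
Using e1^2 = e2^2 = 1, e2e1 = -e1e2:
Scalar part s = 2*(-5) + 1*(-5) = -10 + (-5) = -15
Bivector part b = 2*(-5) - 1*(-5) = -10 - (-5) = -5
uv = -15 - 5*e12


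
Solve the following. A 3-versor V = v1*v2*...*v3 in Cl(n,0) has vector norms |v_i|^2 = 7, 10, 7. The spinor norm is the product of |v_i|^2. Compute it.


Spinor norm N(V) = |v1|^2 * |v2|^2 * ... * |v3|^2
= 7 * 10 * 7
Running product: 7, 70, 490
N(V) = 490


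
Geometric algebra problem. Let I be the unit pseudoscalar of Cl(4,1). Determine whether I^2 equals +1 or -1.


The pseudoscalar I = e1...e_n (product of all n generators) of Cl(p,q) satisfies I^2 = (-1)^(q + n(n-1)/2).
p = 4, q = 1, n = p + q = 5
n(n-1)/2 = 5 * 4 / 2 = 10
Exponent = q + n(n-1)/2 = 1 + 10 = 11
I^2 = (-1)^11 = -1


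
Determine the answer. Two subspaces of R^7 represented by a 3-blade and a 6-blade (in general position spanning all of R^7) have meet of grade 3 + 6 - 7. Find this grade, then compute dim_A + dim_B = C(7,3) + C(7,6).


Meet grade = grade(A) + grade(B) - n
= 3 + 6 - 7 = 2
C(7,3) = 35
C(7,6) = 7
dim_A + dim_B = 35 + 7 = 42


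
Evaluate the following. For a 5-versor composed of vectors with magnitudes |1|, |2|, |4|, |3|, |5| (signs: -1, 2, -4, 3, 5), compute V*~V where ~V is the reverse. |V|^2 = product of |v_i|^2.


Each vector v_i has |v_i|^2 = s_i^2
Squared scales: (-1)^2 = 1, 2^2 = 4, (-4)^2 = 16, 3^2 = 9, 5^2 = 25
|V|^2 = 1 * 4 * 16 * 9 * 25
= 14400


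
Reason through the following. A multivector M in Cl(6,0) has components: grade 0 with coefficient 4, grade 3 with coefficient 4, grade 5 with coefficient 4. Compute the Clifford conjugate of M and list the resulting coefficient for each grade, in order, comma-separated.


Clifford conjugate sign for grade k: (-1)^(k(k+1)/2)
Grade 0: (-1)^(0*1/2) = (-1)^0 = 1, coeff 4 -> 4
Grade 3: (-1)^(3*4/2) = (-1)^6 = 1, coeff 4 -> 4
Grade 5: (-1)^(5*6/2) = (-1)^15 = -1, coeff 4 -> -4
Conjugated coefficients: 4, 4, -4


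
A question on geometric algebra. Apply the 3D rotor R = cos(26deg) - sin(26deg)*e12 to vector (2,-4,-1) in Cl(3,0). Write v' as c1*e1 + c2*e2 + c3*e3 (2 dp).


Rotor R = cos(26deg) - sin(26deg)*e12
Rotation angle theta = 2 * 26 = 52 degrees in the e12 plane (e1 -> e2).
The component perpendicular to the plane (e3) is invariant: v'_3 = v3 = -1.00
cos(52deg) = 0.6157, sin(52deg) = 0.7880
v'_1 = v1*cos(theta) - v2*sin(theta) = 2*0.6157 - (-4)*0.7880 = 4.38
v'_2 = v1*sin(theta) + v2*cos(theta) = 2*0.7880 + (-4)*0.6157 = -0.89
v' = 4.38*e1 - 0.89*e2 - 1.00*e3


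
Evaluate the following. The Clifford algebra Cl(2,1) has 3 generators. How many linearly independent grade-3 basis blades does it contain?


Number of grade-k basis blades in Cl(p,q) with n = p + q is C(n, k).
n = 2 + 1 = 3
C(3, 3) = 3! / (3! * 0!)
= 6 / (6 * 1)
= 1


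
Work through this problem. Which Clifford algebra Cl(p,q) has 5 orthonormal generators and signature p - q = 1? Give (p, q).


We need p + q = 5 and p - q = 1.
Adding: 2p = 5 + 1 = 6, so p = 3.
Then q = 5 - 3 = 2.
(p, q) = (3, 2)


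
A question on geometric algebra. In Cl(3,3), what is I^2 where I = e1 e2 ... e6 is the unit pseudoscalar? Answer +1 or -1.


The pseudoscalar I = e1...e_n (product of all n generators) of Cl(p,q) satisfies I^2 = (-1)^(q + n(n-1)/2).
p = 3, q = 3, n = p + q = 6
n(n-1)/2 = 6 * 5 / 2 = 15
Exponent = q + n(n-1)/2 = 3 + 15 = 18
I^2 = (-1)^18 = +1


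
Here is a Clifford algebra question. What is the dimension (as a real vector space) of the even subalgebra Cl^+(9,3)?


Even subalgebra dimension = 2^(n-1)
n = 9 + 3 = 12
2^(12 - 1) = 2^11 = 2048
Verification: sum of C(12,k) for even k = 1 + 66 + 495 + 924 + 495 + 66 + 1 = 2048
Result = 2048


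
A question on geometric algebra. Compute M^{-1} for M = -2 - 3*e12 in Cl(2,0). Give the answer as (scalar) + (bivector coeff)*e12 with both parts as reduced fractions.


M = -2 - 3*e12, where e12^2 = -1.
Since M commutes with its reverse ~M = a - b*e12, M * ~M = a^2 - b^2*e12^2 = a^2 + b^2.
So M^{-1} = ~M / (a^2 + b^2) = (a - b*e12)/(a^2 + b^2).
a^2 + b^2 = 4 + 9 = 13
Scalar part = -2/13 = -2/13
Bivector coeff = 3/13 = 3/13
M^{-1} = -2/13 + 3/13*e12


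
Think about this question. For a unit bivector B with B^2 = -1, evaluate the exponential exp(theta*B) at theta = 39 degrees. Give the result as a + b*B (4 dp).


For a unit bivector B with B^2 = -1, the exponential series gives
e^(theta*B) = cos(theta) + sin(theta)*B (the GA analogue of Euler's formula).
theta = 39 degrees = 0.680678 rad
cos(39 deg) = 0.7771
sin(39 deg) = 0.6293
exp(theta*B) = 0.7771 + 0.6293*B


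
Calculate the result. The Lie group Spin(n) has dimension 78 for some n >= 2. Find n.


dim Spin(n) = dim so(n) = n(n-1)/2.
Solve n(n-1)/2 = 78, i.e. n^2 - n - 156 = 0.
Discriminant = 1 + 8*78 = 625
n = (1 + sqrt(625))/2 = (1 + 25)/2 = 13


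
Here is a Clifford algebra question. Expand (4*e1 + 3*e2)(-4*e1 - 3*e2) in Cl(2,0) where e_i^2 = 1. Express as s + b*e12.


Expand: (4*e1 + 3*e2)(-4*e1 - 3*e2)
= 4*(-4)*e1e1 + 4*(-3)*e1e2 + 3*(-4)*e2e1 + 3*(-3)*e2e2
Using e1^2 = e2^2 = 1, e2e1 = -e1e2:
Scalar part s = 4*(-4) + 3*(-3) = -16 + (-9) = -25
Bivector part b = 4*(-3) - 3*(-4) = -12 - (-12) = 0
uv = -25 + 0*e12


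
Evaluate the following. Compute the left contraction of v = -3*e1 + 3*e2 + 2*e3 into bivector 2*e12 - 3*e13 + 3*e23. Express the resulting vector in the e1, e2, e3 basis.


Left contraction v _| B = <vB>_1 (grade-1 part of the geometric product vB).
Using e1_|e12 = e2, e2_|e12 = -e1, e1_|e13 = e3, e3_|e13 = -e1, e2_|e23 = e3, e3_|e23 = -e2:
e1 coeff: -v2*b12 - v3*b13 = -(3)*(2) - (2)*(-3) = 0
e2 coeff: v1*b12 - v3*b23 = (-3)*(2) - (2)*(3) = -12
e3 coeff: v1*b13 + v2*b23 = (-3)*(-3) + (3)*(3) = 18
v _| B = 0*e1 - 12*e2 + 18*e3


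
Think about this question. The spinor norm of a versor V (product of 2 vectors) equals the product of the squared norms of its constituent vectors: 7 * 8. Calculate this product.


Spinor norm N(V) = |v1|^2 * |v2|^2 * ... * |v2|^2
= 7 * 8
Running product: 7, 56
N(V) = 56


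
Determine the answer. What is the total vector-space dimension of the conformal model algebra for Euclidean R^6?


The conformal model of R^6 uses Cl(7,1): the 6 Euclidean generators plus two extra orthogonal generators e+ (e+^2 = +1) and e- (e-^2 = -1), from which the null vectors e0, einf are built.
Number of generators m = 6 + 2 = 8.
dim Cl(p,q) = 2^m = 2^8 = 256


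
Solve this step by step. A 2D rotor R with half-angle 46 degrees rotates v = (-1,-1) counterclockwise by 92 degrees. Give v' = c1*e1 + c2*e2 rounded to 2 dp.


Rotor R = cos(46deg) - sin(46deg)*e12
Rotation angle theta = 2 * 46 = 92 degrees
v' = R*v*~R rotates v by theta.
cos(92deg) = -0.0349, sin(92deg) = 0.9994
v'_1 = -1*cos(92deg) - (-1)*sin(92deg)
= -1*(-0.0349) - (-1)*0.9994
= 1.03
v'_2 = -1*sin(92deg) + (-1)*cos(92deg)
= -1*0.9994 + (-1)*(-0.0349)
= -0.96
v' = 1.03*e1 - 0.96*e2
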